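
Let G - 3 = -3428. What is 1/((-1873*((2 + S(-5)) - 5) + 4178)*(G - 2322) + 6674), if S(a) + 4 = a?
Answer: -1/153173864 ≈ -6.5285e-9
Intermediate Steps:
S(a) = -4 + a
G = -3425 (G = 3 - 3428 = -3425)
1/((-1873*((2 + S(-5)) - 5) + 4178)*(G - 2322) + 6674) = 1/((-1873*((2 + (-4 - 5)) - 5) + 4178)*(-3425 - 2322) + 6674) = 1/((-1873*((2 - 9) - 5) + 4178)*(-5747) + 6674) = 1/((-1873*(-7 - 5) + 4178)*(-5747) + 6674) = 1/((-1873*(-12) + 4178)*(-5747) + 6674) = 1/((22476 + 4178)*(-5747) + 6674) = 1/(26654*(-5747) + 6674) = 1/(-153180538 + 6674) = 1/(-153173864) = -1/153173864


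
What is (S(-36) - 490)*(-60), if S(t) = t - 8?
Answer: 32040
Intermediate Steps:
S(t) = -8 + t
(S(-36) - 490)*(-60) = ((-8 - 36) - 490)*(-60) = (-44 - 490)*(-60) = -534*(-60) = 32040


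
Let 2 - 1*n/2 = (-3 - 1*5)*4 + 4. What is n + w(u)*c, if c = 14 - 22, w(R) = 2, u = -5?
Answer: 44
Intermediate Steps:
n = 60 (n = 4 - 2*((-3 - 1*5)*4 + 4) = 4 - 2*((-3 - 5)*4 + 4) = 4 - 2*(-8*4 + 4) = 4 - 2*(-32 + 4) = 4 - 2*(-28) = 4 + 56 = 60)
c = -8
n + w(u)*c = 60 + 2*(-8) = 60 - 16 = 44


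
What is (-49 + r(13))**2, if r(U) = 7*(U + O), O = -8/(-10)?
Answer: 56644/25 ≈ 2265.8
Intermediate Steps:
O = 4/5 (O = -8*(-1/10) = 4/5 ≈ 0.80000)
r(U) = 28/5 + 7*U (r(U) = 7*(U + 4/5) = 7*(4/5 + U) = 28/5 + 7*U)
(-49 + r(13))**2 = (-49 + (28/5 + 7*13))**2 = (-49 + (28/5 + 91))**2 = (-49 + 483/5)**2 = (238/5)**2 = 56644/25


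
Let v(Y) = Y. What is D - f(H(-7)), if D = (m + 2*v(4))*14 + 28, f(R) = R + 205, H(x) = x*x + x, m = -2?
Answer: -135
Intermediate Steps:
H(x) = x + x² (H(x) = x² + x = x + x²)
f(R) = 205 + R
D = 112 (D = (-2 + 2*4)*14 + 28 = (-2 + 8)*14 + 28 = 6*14 + 28 = 84 + 28 = 112)
D - f(H(-7)) = 112 - (205 - 7*(1 - 7)) = 112 - (205 - 7*(-6)) = 112 - (205 + 42) = 112 - 1*247 = 112 - 247 = -135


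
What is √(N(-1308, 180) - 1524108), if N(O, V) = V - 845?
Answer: I*√1524773 ≈ 1234.8*I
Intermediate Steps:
N(O, V) = -845 + V
√(N(-1308, 180) - 1524108) = √((-845 + 180) - 1524108) = √(-665 - 1524108) = √(-1524773) = I*√1524773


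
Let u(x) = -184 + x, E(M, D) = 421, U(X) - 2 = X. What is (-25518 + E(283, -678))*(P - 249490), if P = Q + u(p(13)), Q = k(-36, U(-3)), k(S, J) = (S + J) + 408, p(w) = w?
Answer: 6256431130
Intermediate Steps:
U(X) = 2 + X
k(S, J) = 408 + J + S (k(S, J) = (J + S) + 408 = 408 + J + S)
Q = 371 (Q = 408 + (2 - 3) - 36 = 408 - 1 - 36 = 371)
P = 200 (P = 371 + (-184 + 13) = 371 - 171 = 200)
(-25518 + E(283, -678))*(P - 249490) = (-25518 + 421)*(200 - 249490) = -25097*(-249290) = 6256431130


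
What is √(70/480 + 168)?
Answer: √24213/12 ≈ 12.967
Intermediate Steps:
√(70/480 + 168) = √(70*(1/480) + 168) = √(7/48 + 168) = √(8071/48) = √24213/12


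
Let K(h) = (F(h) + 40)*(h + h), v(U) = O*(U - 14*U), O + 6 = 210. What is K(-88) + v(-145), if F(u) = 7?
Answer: 376268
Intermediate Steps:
O = 204 (O = -6 + 210 = 204)
v(U) = -2652*U (v(U) = 204*(U - 14*U) = 204*(-13*U) = -2652*U)
K(h) = 94*h (K(h) = (7 + 40)*(h + h) = 47*(2*h) = 94*h)
K(-88) + v(-145) = 94*(-88) - 2652*(-145) = -8272 + 384540 = 376268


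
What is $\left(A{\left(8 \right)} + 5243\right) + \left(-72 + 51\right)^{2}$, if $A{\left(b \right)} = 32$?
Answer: $5716$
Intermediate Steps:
$\left(A{\left(8 \right)} + 5243\right) + \left(-72 + 51\right)^{2} = \left(32 + 5243\right) + \left(-72 + 51\right)^{2} = 5275 + \left(-21\right)^{2} = 5275 + 441 = 5716$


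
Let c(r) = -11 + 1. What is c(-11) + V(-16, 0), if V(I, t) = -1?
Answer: -11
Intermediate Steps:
c(r) = -10
c(-11) + V(-16, 0) = -10 - 1 = -11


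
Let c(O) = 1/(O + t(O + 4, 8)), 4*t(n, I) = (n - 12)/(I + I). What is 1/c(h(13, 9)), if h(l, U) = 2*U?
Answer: 581/32 ≈ 18.156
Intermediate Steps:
t(n, I) = (-12 + n)/(8*I) (t(n, I) = ((n - 12)/(I + I))/4 = ((-12 + n)/((2*I)))/4 = ((-12 + n)*(1/(2*I)))/4 = ((-12 + n)/(2*I))/4 = (-12 + n)/(8*I))
c(O) = 1/(-⅛ + 65*O/64) (c(O) = 1/(O + (⅛)*(-12 + (O + 4))/8) = 1/(O + (⅛)*(⅛)*(-12 + (4 + O))) = 1/(O + (⅛)*(⅛)*(-8 + O)) = 1/(O + (-⅛ + O/64)) = 1/(-⅛ + 65*O/64))
1/c(h(13, 9)) = 1/(64/(-8 + 65*(2*9))) = 1/(64/(-8 + 65*18)) = 1/(64/(-8 + 1170)) = 1/(64/1162) = 1/(64*(1/1162)) = 1/(32/581) = 581/32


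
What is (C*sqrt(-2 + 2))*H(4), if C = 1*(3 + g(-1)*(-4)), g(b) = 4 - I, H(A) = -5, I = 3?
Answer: 0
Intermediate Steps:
g(b) = 1 (g(b) = 4 - 1*3 = 4 - 3 = 1)
C = -1 (C = 1*(3 + 1*(-4)) = 1*(3 - 4) = 1*(-1) = -1)
(C*sqrt(-2 + 2))*H(4) = -sqrt(-2 + 2)*(-5) = -sqrt(0)*(-5) = -1*0*(-5) = 0*(-5) = 0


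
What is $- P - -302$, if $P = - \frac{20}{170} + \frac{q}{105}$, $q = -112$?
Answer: $\frac{77312}{255} \approx 303.18$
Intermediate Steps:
$P = - \frac{302}{255}$ ($P = - \frac{20}{170} - \frac{112}{105} = \left(-20\right) \frac{1}{170} - \frac{16}{15} = - \frac{2}{17} - \frac{16}{15} = - \frac{302}{255} \approx -1.1843$)
$- P - -302 = \left(-1\right) \left(- \frac{302}{255}\right) - -302 = \frac{302}{255} + 302 = \frac{77312}{255}$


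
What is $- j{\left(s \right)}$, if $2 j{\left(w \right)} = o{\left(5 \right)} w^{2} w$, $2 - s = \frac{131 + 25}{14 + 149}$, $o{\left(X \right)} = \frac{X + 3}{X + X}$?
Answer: $- \frac{1965200}{4330747} \approx -0.45378$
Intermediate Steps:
$o{\left(X \right)} = \frac{3 + X}{2 X}$
$s = \frac{170}{163}$ ($s = 2 - \frac{131 + 25}{14 + 149} = 2 - \frac{156}{163} = \frac{170}{163} \approx 1.0429$)
$j{\left(w \right)} = \frac{2 w^{3}}{5}$ ($j{\left(w \right)} = \frac{\frac{3 + 5}{2 \cdot 5} w^{2} w}{2} = \frac{\frac{1}{2} \cdot \frac{1}{5} \cdot 8 w^{2} w}{2} = \frac{\frac{4 w^{2}}{5} w}{2} = \frac{\frac{4}{5} w^{3}}{2} = \frac{2 w^{3}}{5}$)
$- j{\left(s \right)} = - \frac{2 \left(\frac{170}{163}\right)^{3}}{5} = - \frac{2 \cdot 4913000}{5 \cdot 4330747} = \left(-1\right) \frac{1965200}{4330747} = - \frac{1965200}{4330747}$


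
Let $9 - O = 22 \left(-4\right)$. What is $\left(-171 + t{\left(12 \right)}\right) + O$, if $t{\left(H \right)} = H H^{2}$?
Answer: $1654$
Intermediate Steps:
$O = 97$ ($O = 9 - 22 \left(-4\right) = 9 - -88 = 9 + 88 = 97$)
$t{\left(H \right)} = H^{3}$
$\left(-171 + t{\left(12 \right)}\right) + O = \left(-171 + 12^{3}\right) + 97 = \left(-171 + 1728\right) + 97 = 1557 + 97 = 1654$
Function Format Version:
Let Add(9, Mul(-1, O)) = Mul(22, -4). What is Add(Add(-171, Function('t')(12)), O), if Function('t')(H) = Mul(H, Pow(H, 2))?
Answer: 1654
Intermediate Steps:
O = 97 (O = Add(9, Mul(-1, Mul(22, -4))) = Add(9, Mul(-1, -88)) = Add(9, 88) = 97)
Function('t')(H) = Pow(H, 3)
Add(Add(-171, Function('t')(12)), O) = Add(Add(-171, Pow(12, 3)), 97) = Add(Add(-171, 1728), 97) = Add(1557, 97) = 1654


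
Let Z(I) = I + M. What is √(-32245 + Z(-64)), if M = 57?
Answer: 2*I*√8063 ≈ 179.59*I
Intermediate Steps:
Z(I) = 57 + I (Z(I) = I + 57 = 57 + I)
√(-32245 + Z(-64)) = √(-32245 + (57 - 64)) = √(-32245 - 7) = √(-32252) = 2*I*√8063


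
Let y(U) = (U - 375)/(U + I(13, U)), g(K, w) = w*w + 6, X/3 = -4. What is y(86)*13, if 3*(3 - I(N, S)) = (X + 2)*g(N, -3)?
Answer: -3757/139 ≈ -27.029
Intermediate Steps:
X = -12 (X = 3*(-4) = -12)
g(K, w) = 6 + w² (g(K, w) = w² + 6 = 6 + w²)
I(N, S) = 53 (I(N, S) = 3 - (-12 + 2)*(6 + (-3)²)/3 = 3 - (-10)*(6 + 9)/3 = 3 - (-10)*15/3 = 3 - ⅓*(-150) = 3 + 50 = 53)
y(U) = (-375 + U)/(53 + U) (y(U) = (U - 375)/(U + 53) = (-375 + U)/(53 + U))
y(86)*13 = ((-375 + 86)/(53 + 86))*13 = (-289/139)*13 = ((1/139)*(-289))*13 = -289/139*13 = -3757/139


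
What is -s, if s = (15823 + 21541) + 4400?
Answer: -41764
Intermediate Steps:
s = 41764 (s = 37364 + 4400 = 41764)
-s = -1*41764 = -41764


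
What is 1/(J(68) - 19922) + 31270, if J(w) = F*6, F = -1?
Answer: 623148559/19928 ≈ 31270.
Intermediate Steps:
J(w) = -6 (J(w) = -1*6 = -6)
1/(J(68) - 19922) + 31270 = 1/(-6 - 19922) + 31270 = 1/(-19928) + 31270 = -1/19928 + 31270 = 623148559/19928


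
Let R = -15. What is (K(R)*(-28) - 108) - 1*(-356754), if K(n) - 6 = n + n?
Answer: 357318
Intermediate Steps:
K(n) = 6 + 2*n (K(n) = 6 + (n + n) = 6 + 2*n)
(K(R)*(-28) - 108) - 1*(-356754) = ((6 + 2*(-15))*(-28) - 108) - 1*(-356754) = ((6 - 30)*(-28) - 108) + 356754 = (-24*(-28) - 108) + 356754 = (672 - 108) + 356754 = 564 + 356754 = 357318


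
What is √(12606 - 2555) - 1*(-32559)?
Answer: 32559 + 23*√19 ≈ 32659.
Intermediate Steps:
√(12606 - 2555) - 1*(-32559) = √10051 + 32559 = 23*√19 + 32559 = 32559 + 23*√19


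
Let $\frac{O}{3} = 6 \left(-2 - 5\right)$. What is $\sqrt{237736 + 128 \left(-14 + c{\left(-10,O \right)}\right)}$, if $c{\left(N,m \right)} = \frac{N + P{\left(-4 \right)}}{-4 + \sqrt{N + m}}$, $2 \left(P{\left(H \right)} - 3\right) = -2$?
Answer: $2 \sqrt{2} \sqrt{\frac{59050 - 29493 i \sqrt{34}}{2 - i \sqrt{34}}} \approx 485.77 + 0.080866 i$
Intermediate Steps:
$P{\left(H \right)} = 2$ ($P{\left(H \right)} = 3 + \frac{1}{2} \left(-2\right) = 3 - 1 = 2$)
$O = -126$ ($O = 3 \cdot 6 \left(-2 - 5\right) = 3 \cdot 6 \left(-7\right) = 3 \left(-42\right) = -126$)
$c{\left(N,m \right)} = \frac{2 + N}{-4 + \sqrt{N + m}}$ ($c{\left(N,m \right)} = \frac{N + 2}{-4 + \sqrt{N + m}} = \frac{2 + N}{-4 + \sqrt{N + m}}$)
$\sqrt{237736 + 128 \left(-14 + c{\left(-10,O \right)}\right)} = \sqrt{237736 + 128 \left(-14 + \frac{2 - 10}{-4 + \sqrt{-10 - 126}}\right)} = \sqrt{237736 + 128 \left(-14 + \frac{1}{-4 + \sqrt{-136}} \left(-8\right)\right)} = \sqrt{237736 + 128 \left(-14 + \frac{1}{-4 + 2 i \sqrt{34}} \left(-8\right)\right)} = \sqrt{237736 + 128 \left(-14 - \frac{8}{-4 + 2 i \sqrt{34}}\right)} = \sqrt{237736 - \left(1792 + \frac{1024}{-4 + 2 i \sqrt{34}}\right)} = \sqrt{235944 - \frac{1024}{-4 + 2 i \sqrt{34}}}$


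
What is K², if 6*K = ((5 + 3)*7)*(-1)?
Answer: 784/9 ≈ 87.111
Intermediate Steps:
K = -28/3 (K = (((5 + 3)*7)*(-1))/6 = ((8*7)*(-1))/6 = (56*(-1))/6 = (⅙)*(-56) = -28/3 ≈ -9.3333)
K² = (-28/3)² = 784/9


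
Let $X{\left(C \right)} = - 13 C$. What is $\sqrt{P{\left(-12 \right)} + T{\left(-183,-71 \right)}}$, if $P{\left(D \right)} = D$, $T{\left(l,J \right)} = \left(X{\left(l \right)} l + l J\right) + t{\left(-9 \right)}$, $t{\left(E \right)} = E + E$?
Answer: $i \sqrt{422394} \approx 649.92 i$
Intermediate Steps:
$t{\left(E \right)} = 2 E$
$T{\left(l,J \right)} = -18 - 13 l^{2} + J l$ ($T{\left(l,J \right)} = \left(- 13 l l + l J\right) + 2 \left(-9\right) = \left(- 13 l^{2} + J l\right) - 18 = -18 - 13 l^{2} + J l$)
$\sqrt{P{\left(-12 \right)} + T{\left(-183,-71 \right)}} = \sqrt{-12 - \left(-12975 + 435357\right)} = \sqrt{-12 - 422382} = \sqrt{-422394} = i \sqrt{422394}$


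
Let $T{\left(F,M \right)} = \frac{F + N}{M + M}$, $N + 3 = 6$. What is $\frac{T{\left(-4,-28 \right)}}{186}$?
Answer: $\frac{1}{10416} \approx 9.6006 \cdot 10^{-5}$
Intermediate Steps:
$N = 3$ ($N = -3 + 6 = 3$)
$T{\left(F,M \right)} = \frac{3 + F}{2 M}$ ($T{\left(F,M \right)} = \frac{F + 3}{M + M} = \frac{3 + F}{2 M}$)
$\frac{T{\left(-4,-28 \right)}}{186} = \frac{\frac{1}{2} \frac{1}{-28} \left(3 - 4\right)}{186} = \frac{1}{2} \left(- \frac{1}{28}\right) \left(-1\right) \frac{1}{186} = \frac{1}{56} \cdot \frac{1}{186} = \frac{1}{10416}$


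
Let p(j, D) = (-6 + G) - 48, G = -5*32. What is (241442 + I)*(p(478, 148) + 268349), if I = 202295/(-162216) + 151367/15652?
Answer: 5870660617695192295/90678744 ≈ 6.4741e+10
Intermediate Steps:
G = -160
I = 5346956983/634751208 (I = 202295*(-1/162216) + 151367*(1/15652) = -202295/162216 + 151367/15652 = 5346956983/634751208 ≈ 8.4237)
p(j, D) = -214 (p(j, D) = (-6 - 160) - 48 = -166 - 48 = -214)
(241442 + I)*(p(478, 148) + 268349) = (241442 + 5346956983/634751208)*(-214 + 268349) = (153260948118919/634751208)*268135 = 5870660617695192295/90678744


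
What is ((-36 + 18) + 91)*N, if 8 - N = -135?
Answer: 10439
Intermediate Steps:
N = 143 (N = 8 - 1*(-135) = 8 + 135 = 143)
((-36 + 18) + 91)*N = ((-36 + 18) + 91)*143 = (-18 + 91)*143 = 73*143 = 10439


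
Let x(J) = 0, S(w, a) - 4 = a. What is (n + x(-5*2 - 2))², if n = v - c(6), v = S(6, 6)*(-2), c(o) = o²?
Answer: 3136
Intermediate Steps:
S(w, a) = 4 + a
v = -20 (v = (4 + 6)*(-2) = 10*(-2) = -20)
n = -56 (n = -20 - 1*6² = -20 - 1*36 = -20 - 36 = -56)
(n + x(-5*2 - 2))² = (-56 + 0)² = (-56)² = 3136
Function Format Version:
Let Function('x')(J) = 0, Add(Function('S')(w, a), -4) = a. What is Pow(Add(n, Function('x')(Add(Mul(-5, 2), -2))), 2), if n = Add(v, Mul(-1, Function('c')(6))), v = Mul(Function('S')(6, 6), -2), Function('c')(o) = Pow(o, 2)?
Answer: 3136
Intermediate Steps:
Function('S')(w, a) = Add(4, a)
v = -20 (v = Mul(Add(4, 6), -2) = Mul(10, -2) = -20)
n = -56 (n = Add(-20, Mul(-1, Pow(6, 2))) = Add(-20, Mul(-1, 36)) = Add(-20, -36) = -56)
Pow(Add(n, Function('x')(Add(Mul(-5, 2), -2))), 2) = Pow(Add(-56, 0), 2) = Pow(-56, 2) = 3136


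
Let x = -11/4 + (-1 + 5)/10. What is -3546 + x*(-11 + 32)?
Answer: -71907/20 ≈ -3595.4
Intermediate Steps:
x = -47/20 (x = -11*¼ + 4*(⅒) = -11/4 + ⅖ = -47/20 ≈ -2.3500)
-3546 + x*(-11 + 32) = -3546 - 47*(-11 + 32)/20 = -3546 - 47/20*21 = -3546 - 987/20 = -71907/20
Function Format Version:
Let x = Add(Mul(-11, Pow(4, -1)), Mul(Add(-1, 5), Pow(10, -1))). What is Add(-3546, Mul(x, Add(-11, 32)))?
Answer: Rational(-71907, 20) ≈ -3595.4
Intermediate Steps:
x = Rational(-47, 20) (x = Add(Mul(-11, Rational(1, 4)), Mul(4, Rational(1, 10))) = Add(Rational(-11, 4), Rational(2, 5)) = Rational(-47, 20) ≈ -2.3500)
Add(-3546, Mul(x, Add(-11, 32))) = Add(-3546, Mul(Rational(-47, 20), Add(-11, 32))) = Add(-3546, Mul(Rational(-47, 20), 21)) = Add(-3546, Rational(-987, 20)) = Rational(-71907, 20)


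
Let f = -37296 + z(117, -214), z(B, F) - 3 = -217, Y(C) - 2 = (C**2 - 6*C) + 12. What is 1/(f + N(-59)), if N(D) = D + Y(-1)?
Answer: -1/37548 ≈ -2.6633e-5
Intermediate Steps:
Y(C) = 14 + C**2 - 6*C (Y(C) = 2 + ((C**2 - 6*C) + 12) = 2 + (12 + C**2 - 6*C) = 14 + C**2 - 6*C)
N(D) = 21 + D (N(D) = D + (14 + (-1)**2 - 6*(-1)) = D + (14 + 1 + 6) = D + 21 = 21 + D)
z(B, F) = -214 (z(B, F) = 3 - 217 = -214)
f = -37510 (f = -37296 - 214 = -37510)
1/(f + N(-59)) = 1/(-37510 + (21 - 59)) = 1/(-37510 - 38) = 1/(-37548) = -1/37548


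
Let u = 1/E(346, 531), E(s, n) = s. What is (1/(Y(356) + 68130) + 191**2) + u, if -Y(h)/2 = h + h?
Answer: 210497903952/5770069 ≈ 36481.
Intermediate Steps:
Y(h) = -4*h (Y(h) = -2*(h + h) = -4*h)
u = 1/346 ≈ 0.0028902
(1/(Y(356) + 68130) + 191**2) + u = (1/(-4*356 + 68130) + 191**2) + 1/346 = (1/(-1424 + 68130) + 36481) + 1/346 = (1/66706 + 36481) + 1/346 = 2433501587/66706 + 1/346 = 210497903952/5770069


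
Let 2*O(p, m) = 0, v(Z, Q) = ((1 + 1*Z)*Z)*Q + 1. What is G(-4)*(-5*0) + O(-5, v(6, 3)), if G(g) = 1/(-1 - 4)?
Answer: 0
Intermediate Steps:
v(Z, Q) = 1 + Q*Z*(1 + Z) (v(Z, Q) = ((1 + Z)*Z)*Q + 1 = (Z*(1 + Z))*Q + 1 = Q*Z*(1 + Z) + 1 = 1 + Q*Z*(1 + Z))
O(p, m) = 0 (O(p, m) = (½)*0 = 0)
G(g) = -⅕ (G(g) = 1/(-5) = -⅕)
G(-4)*(-5*0) + O(-5, v(6, 3)) = -(-1)*0 + 0 = -⅕*0 + 0 = 0 + 0 = 0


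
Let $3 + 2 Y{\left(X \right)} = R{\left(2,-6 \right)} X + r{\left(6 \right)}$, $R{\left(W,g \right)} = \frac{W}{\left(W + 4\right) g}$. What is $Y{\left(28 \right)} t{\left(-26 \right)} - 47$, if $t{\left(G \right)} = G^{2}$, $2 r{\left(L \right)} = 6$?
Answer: $- \frac{5155}{9} \approx -572.78$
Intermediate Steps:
$r{\left(L \right)} = 3$ ($r{\left(L \right)} = \frac{1}{2} \cdot 6 = 3$)
$R{\left(W,g \right)} = \frac{W}{g \left(4 + W\right)}$ ($R{\left(W,g \right)} = \frac{W}{\left(4 + W\right) g} = \frac{W}{g \left(4 + W\right)}$)
$Y{\left(X \right)} = - \frac{X}{36}$ ($Y{\left(X \right)} = - \frac{3}{2} + \frac{\frac{2}{\left(-6\right) \left(4 + 2\right)} X + 3}{2} = - \frac{3}{2} + \frac{2 \left(- \frac{1}{6}\right) \frac{1}{6} X + 3}{2} = - \frac{3}{2} + \frac{- \frac{X}{18} + 3}{2} = - \frac{3}{2} + \frac{3 - \frac{X}{18}}{2} = - \frac{3}{2} - \left(- \frac{3}{2} + \frac{X}{36}\right) = - \frac{X}{36}$)
$Y{\left(28 \right)} t{\left(-26 \right)} - 47 = \left(- \frac{1}{36}\right) 28 \left(-26\right)^{2} - 47 = \left(- \frac{7}{9}\right) 676 + \left(-339 + 292\right) = - \frac{4732}{9} - 47 = - \frac{5155}{9}$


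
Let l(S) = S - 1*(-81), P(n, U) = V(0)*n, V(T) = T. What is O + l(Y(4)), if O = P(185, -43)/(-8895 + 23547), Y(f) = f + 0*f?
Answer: 85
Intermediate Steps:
Y(f) = f (Y(f) = f + 0 = f)
P(n, U) = 0 (P(n, U) = 0*n = 0)
O = 0 (O = 0/(-8895 + 23547) = 0/14652 = 0*(1/14652) = 0)
l(S) = 81 + S (l(S) = S + 81 = 81 + S)
O + l(Y(4)) = 0 + (81 + 4) = 0 + 85 = 85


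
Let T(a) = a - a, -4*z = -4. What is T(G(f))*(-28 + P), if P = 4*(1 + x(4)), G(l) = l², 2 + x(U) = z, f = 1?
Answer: 0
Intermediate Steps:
z = 1 (z = -¼*(-4) = 1)
x(U) = -1 (x(U) = -2 + 1 = -1)
T(a) = 0
P = 0 (P = 4*(1 - 1) = 4*0 = 0)
T(G(f))*(-28 + P) = 0*(-28 + 0) = 0*(-28) = 0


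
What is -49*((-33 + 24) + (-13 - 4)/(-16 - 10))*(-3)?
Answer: -31899/26 ≈ -1226.9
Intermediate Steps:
-49*((-33 + 24) + (-13 - 4)/(-16 - 10))*(-3) = -49*(-9 - 17/(-26))*(-3) = -49*(-9 - 17*(-1/26))*(-3) = -49*(-9 + 17/26)*(-3) = -49*(-217/26)*(-3) = (10633/26)*(-3) = -31899/26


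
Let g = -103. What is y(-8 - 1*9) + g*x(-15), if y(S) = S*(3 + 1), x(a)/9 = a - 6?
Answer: 19399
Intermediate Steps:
x(a) = -54 + 9*a (x(a) = 9*(a - 6) = 9*(-6 + a) = -54 + 9*a)
y(S) = 4*S (y(S) = S*4 = 4*S)
y(-8 - 1*9) + g*x(-15) = 4*(-8 - 1*9) - 103*(-54 + 9*(-15)) = 4*(-8 - 9) - 103*(-54 - 135) = 4*(-17) - 103*(-189) = -68 + 19467 = 19399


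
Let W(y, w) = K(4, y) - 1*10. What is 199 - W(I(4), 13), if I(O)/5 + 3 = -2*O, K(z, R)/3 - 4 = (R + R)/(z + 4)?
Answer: 953/4 ≈ 238.25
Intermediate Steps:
K(z, R) = 12 + 6*R/(4 + z) (K(z, R) = 12 + 3*((R + R)/(z + 4)) = 12 + 3*((2*R)/(4 + z)) = 12 + 3*(2*R/(4 + z)) = 12 + 6*R/(4 + z))
I(O) = -15 - 10*O (I(O) = -15 + 5*(-2*O) = -15 - 10*O)
W(y, w) = 2 + 3*y/4 (W(y, w) = 6*(8 + y + 2*4)/(4 + 4) - 1*10 = 6*(8 + y + 8)/8 - 10 = 6*(⅛)*(16 + y) - 10 = (12 + 3*y/4) - 10 = 2 + 3*y/4)
199 - W(I(4), 13) = 199 - (2 + 3*(-15 - 10*4)/4) = 199 - (2 + 3*(-15 - 40)/4) = 199 - (2 + (¾)*(-55)) = 199 - (2 - 165/4) = 199 - 1*(-157/4) = 199 + 157/4 = 953/4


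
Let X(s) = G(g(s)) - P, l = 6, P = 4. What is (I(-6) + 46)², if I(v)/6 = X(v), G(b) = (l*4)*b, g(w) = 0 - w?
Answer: 784996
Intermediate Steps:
g(w) = -w
G(b) = 24*b (G(b) = (6*4)*b = 24*b)
X(s) = -4 - 24*s (X(s) = 24*(-s) - 1*4 = -24*s - 4 = -4 - 24*s)
I(v) = -24 - 144*v (I(v) = 6*(-4 - 24*v) = -24 - 144*v)
(I(-6) + 46)² = ((-24 - 144*(-6)) + 46)² = ((-24 + 864) + 46)² = (840 + 46)² = 886² = 784996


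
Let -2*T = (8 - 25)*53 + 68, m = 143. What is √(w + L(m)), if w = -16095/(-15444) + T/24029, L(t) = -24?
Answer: I*√9750999273894307/20616882 ≈ 4.7896*I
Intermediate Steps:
T = 833/2 (T = -((8 - 25)*53 + 68)/2 = -(-17*53 + 68)/2 = -(-901 + 68)/2 = -½*(-833) = 833/2 ≈ 416.50)
w = 131059727/123701292 (w = -16095/(-15444) + (833/2)/24029 = -16095*(-1/15444) + (833/2)*(1/24029) = 5365/5148 + 833/48058 = 131059727/123701292 ≈ 1.0595)
√(w + L(m)) = √(131059727/123701292 - 24) = √(-2837771281/123701292) = I*√9750999273894307/20616882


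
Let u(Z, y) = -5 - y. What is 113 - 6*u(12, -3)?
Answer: 125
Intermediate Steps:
113 - 6*u(12, -3) = 113 - 6*(-5 - 1*(-3)) = 113 - 6*(-5 + 3) = 113 - 6*(-2) = 113 + 12 = 125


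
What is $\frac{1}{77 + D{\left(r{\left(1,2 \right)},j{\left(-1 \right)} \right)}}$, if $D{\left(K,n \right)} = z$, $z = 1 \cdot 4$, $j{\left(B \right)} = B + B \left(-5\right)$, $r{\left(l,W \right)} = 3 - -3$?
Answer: $\frac{1}{81} \approx 0.012346$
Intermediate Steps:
$r{\left(l,W \right)} = 6$ ($r{\left(l,W \right)} = 3 + 3 = 6$)
$j{\left(B \right)} = - 4 B$ ($j{\left(B \right)} = B - 5 B = - 4 B$)
$z = 4$
$D{\left(K,n \right)} = 4$
$\frac{1}{77 + D{\left(r{\left(1,2 \right)},j{\left(-1 \right)} \right)}} = \frac{1}{77 + 4} = \frac{1}{81}$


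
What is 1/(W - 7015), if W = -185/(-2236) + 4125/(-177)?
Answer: -131924/928510445 ≈ -0.00014208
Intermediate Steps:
W = -3063585/131924 (W = -185*(-1/2236) + 4125*(-1/177) = 185/2236 - 1375/59 = -3063585/131924 ≈ -23.222)
1/(W - 7015) = 1/(-3063585/131924 - 7015) = 1/(-928510445/131924) = -131924/928510445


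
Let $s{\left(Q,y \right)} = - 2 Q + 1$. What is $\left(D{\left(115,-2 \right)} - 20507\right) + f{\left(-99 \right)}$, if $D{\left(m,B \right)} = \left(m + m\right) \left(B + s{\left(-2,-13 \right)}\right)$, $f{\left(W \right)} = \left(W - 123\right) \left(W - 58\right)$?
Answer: $15037$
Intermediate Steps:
$s{\left(Q,y \right)} = 1 - 2 Q$
$f{\left(W \right)} = \left(-123 + W\right) \left(-58 + W\right)$
$D{\left(m,B \right)} = 2 m \left(5 + B\right)$ ($D{\left(m,B \right)} = \left(m + m\right) \left(B + \left(1 - -4\right)\right) = 2 m \left(B + \left(1 + 4\right)\right) = 2 m \left(B + 5\right) = 2 m \left(5 + B\right)$)
$\left(D{\left(115,-2 \right)} - 20507\right) + f{\left(-99 \right)} = \left(2 \cdot 115 \left(5 - 2\right) - 20507\right) + \left(7134 + \left(-99\right)^{2} - -17919\right) = \left(2 \cdot 115 \cdot 3 - 20507\right) + \left(7134 + 9801 + 17919\right) = \left(690 - 20507\right) + 34854 = -19817 + 34854 = 15037$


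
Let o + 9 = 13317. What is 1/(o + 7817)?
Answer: 1/21125 ≈ 4.7337e-5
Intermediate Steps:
o = 13308 (o = -9 + 13317 = 13308)
1/(o + 7817) = 1/(13308 + 7817) = 1/21125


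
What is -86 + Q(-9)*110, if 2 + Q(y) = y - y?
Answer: -306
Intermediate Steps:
Q(y) = -2 (Q(y) = -2 + (y - y) = -2 + 0 = -2)
-86 + Q(-9)*110 = -86 - 2*110 = -86 - 220 = -306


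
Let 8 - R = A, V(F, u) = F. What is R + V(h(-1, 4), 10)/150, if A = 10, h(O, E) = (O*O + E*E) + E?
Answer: -93/50 ≈ -1.8600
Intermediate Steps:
h(O, E) = E + E² + O² (h(O, E) = (O² + E²) + E = (E² + O²) + E = E + E² + O²)
R = -2 (R = 8 - 1*10 = 8 - 10 = -2)
R + V(h(-1, 4), 10)/150 = -2 + (4 + 4² + (-1)²)/150 = -2 + (4 + 16 + 1)*(1/150) = -2 + 21*(1/150) = -2 + 7/50 = -93/50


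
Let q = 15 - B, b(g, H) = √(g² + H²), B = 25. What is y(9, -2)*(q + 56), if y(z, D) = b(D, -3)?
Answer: 46*√13 ≈ 165.86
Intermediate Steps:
b(g, H) = √(H² + g²)
y(z, D) = √(9 + D²) (y(z, D) = √((-3)² + D²) = √(9 + D²))
q = -10 (q = 15 - 1*25 = 15 - 25 = -10)
y(9, -2)*(q + 56) = √(9 + (-2)²)*(-10 + 56) = √(9 + 4)*46 = √13*46 = 46*√13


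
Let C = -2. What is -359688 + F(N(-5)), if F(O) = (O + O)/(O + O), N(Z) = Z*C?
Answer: -359687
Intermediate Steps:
N(Z) = -2*Z (N(Z) = Z*(-2) = -2*Z)
F(O) = 1 (F(O) = (2*O)/((2*O)) = (2*O)*(1/(2*O)) = 1)
-359688 + F(N(-5)) = -359688 + 1 = -359687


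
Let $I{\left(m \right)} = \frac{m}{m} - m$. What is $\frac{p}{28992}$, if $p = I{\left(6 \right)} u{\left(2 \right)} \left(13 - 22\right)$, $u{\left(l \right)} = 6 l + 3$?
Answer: $\frac{225}{9664} \approx 0.023282$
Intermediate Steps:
$u{\left(l \right)} = 3 + 6 l$
$I{\left(m \right)} = 1 - m$
$p = 675$ ($p = \left(1 - 6\right) \left(3 + 6 \cdot 2\right) \left(13 - 22\right) = \left(1 - 6\right) \left(3 + 12\right) \left(13 - 22\right) = \left(-5\right) 15 \left(-9\right) = \left(-75\right) \left(-9\right) = 675$)
$\frac{p}{28992} = \frac{675}{28992} = 675 \cdot \frac{1}{28992} = \frac{225}{9664}$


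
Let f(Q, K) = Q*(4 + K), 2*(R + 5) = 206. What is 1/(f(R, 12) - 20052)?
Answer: -1/18484 ≈ -5.4101e-5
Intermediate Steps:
R = 98 (R = -5 + (½)*206 = -5 + 103 = 98)
1/(f(R, 12) - 20052) = 1/(98*(4 + 12) - 20052) = 1/(98*16 - 20052) = 1/(1568 - 20052) = 1/(-18484) = -1/18484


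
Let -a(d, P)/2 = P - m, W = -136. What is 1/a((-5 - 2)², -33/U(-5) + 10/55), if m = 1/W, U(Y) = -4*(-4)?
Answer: 1496/5605 ≈ 0.26690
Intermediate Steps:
U(Y) = 16
m = -1/136 (m = 1/(-136) = -1/136 ≈ -0.0073529)
a(d, P) = -1/68 - 2*P (a(d, P) = -2*(P - 1*(-1/136)) = -2*(P + 1/136) = -2*(1/136 + P) = -1/68 - 2*P)
1/a((-5 - 2)², -33/U(-5) + 10/55) = 1/(-1/68 - 2*(-33/16 + 10/55)) = 1/(-1/68 - 2*(-33*1/16 + 10*(1/55))) = 1/(-1/68 - 2*(-33/16 + 2/11)) = 1/(-1/68 - 2*(-331/176)) = 1/(-1/68 + 331/88) = 1/(5605/1496) = 1496/5605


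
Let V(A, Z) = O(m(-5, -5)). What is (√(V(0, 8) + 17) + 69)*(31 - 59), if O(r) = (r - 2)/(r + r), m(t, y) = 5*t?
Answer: -1932 - 14*√1754/5 ≈ -2049.3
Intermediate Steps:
O(r) = (-2 + r)/(2*r) (O(r) = (-2 + r)/((2*r)) = (-2 + r)*(1/(2*r)) = (-2 + r)/(2*r))
V(A, Z) = 27/50 (V(A, Z) = (-2 + 5*(-5))/(2*((5*(-5)))) = (½)*(-2 - 25)/(-25) = (½)*(-1/25)*(-27) = 27/50)
(√(V(0, 8) + 17) + 69)*(31 - 59) = (√(27/50 + 17) + 69)*(31 - 59) = (√(877/50) + 69)*(-28) = (√1754/10 + 69)*(-28) = (69 + √1754/10)*(-28) = -1932 - 14*√1754/5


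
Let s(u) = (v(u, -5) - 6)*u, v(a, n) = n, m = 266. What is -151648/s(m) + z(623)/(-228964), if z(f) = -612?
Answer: 620066489/11963369 ≈ 51.830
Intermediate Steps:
s(u) = -11*u (s(u) = (-5 - 6)*u = -11*u)
-151648/s(m) + z(623)/(-228964) = -151648/((-11*266)) - 612/(-228964) = -151648/(-2926) - 612*(-1/228964) = -151648*(-1/2926) + 153/57241 = 10832/209 + 153/57241 = 620066489/11963369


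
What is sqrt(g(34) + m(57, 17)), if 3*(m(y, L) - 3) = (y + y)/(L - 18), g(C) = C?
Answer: I ≈ 1.0*I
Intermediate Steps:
m(y, L) = 3 + 2*y/(3*(-18 + L)) (m(y, L) = 3 + ((y + y)/(L - 18))/3 = 3 + ((2*y)/(-18 + L))/3 = 3 + (2*y/(-18 + L))/3 = 3 + 2*y/(3*(-18 + L)))
sqrt(g(34) + m(57, 17)) = sqrt(34 + (-162 + 2*57 + 9*17)/(3*(-18 + 17))) = sqrt(34 + (1/3)*(-162 + 114 + 153)/(-1)) = sqrt(34 + (1/3)*(-1)*105) = sqrt(34 - 35) = sqrt(-1) = I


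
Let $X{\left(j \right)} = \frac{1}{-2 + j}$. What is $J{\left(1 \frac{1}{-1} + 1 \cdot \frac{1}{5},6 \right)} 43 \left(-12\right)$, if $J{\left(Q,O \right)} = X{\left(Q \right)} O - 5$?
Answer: $\frac{25800}{7} \approx 3685.7$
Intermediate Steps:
$J{\left(Q,O \right)} = -5 + \frac{O}{-2 + Q}$ ($J{\left(Q,O \right)} = \frac{O}{-2 + Q} - 5 = -5 + \frac{O}{-2 + Q}$)
$J{\left(1 \frac{1}{-1} + 1 \cdot \frac{1}{5},6 \right)} 43 \left(-12\right) = \frac{10 + 6 - 5 \left(1 \frac{1}{-1} + 1 \cdot \frac{1}{5}\right)}{-2 + \left(1 \frac{1}{-1} + 1 \cdot \frac{1}{5}\right)} 43 \left(-12\right) = \frac{10 + 6 - 5 \left(1 \left(-1\right) + 1 \cdot \frac{1}{5}\right)}{-2 + \left(1 \left(-1\right) + 1 \cdot \frac{1}{5}\right)} 43 \left(-12\right) = \frac{10 + 6 - 5 \left(-1 + \frac{1}{5}\right)}{-2 + \left(-1 + \frac{1}{5}\right)} 43 \left(-12\right) = \frac{10 + 6 - -4}{-2 - \frac{4}{5}} \cdot 43 \left(-12\right) = \frac{10 + 6 + 4}{- \frac{14}{5}} \cdot 43 \left(-12\right) = \left(- \frac{5}{14}\right) 20 \cdot 43 \left(-12\right) = \left(- \frac{50}{7}\right) 43 \left(-12\right) = \left(- \frac{2150}{7}\right) \left(-12\right) = \frac{25800}{7}$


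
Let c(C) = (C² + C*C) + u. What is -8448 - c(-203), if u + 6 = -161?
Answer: -90699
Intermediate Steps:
u = -167 (u = -6 - 161 = -167)
c(C) = -167 + 2*C² (c(C) = (C² + C*C) - 167 = (C² + C²) - 167 = 2*C² - 167 = -167 + 2*C²)
-8448 - c(-203) = -8448 - (-167 + 2*(-203)²) = -8448 - (-167 + 2*41209) = -8448 - (-167 + 82418) = -8448 - 1*82251 = -8448 - 82251 = -90699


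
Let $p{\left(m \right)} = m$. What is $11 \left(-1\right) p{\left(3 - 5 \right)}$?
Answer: $22$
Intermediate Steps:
$11 \left(-1\right) p{\left(3 - 5 \right)} = 11 \left(-1\right) \left(3 - 5\right) = \left(-11\right) \left(-2\right) = 22$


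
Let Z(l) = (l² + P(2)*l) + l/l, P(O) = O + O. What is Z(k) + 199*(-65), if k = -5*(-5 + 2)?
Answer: -12649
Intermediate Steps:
P(O) = 2*O
k = 15 (k = -5*(-3) = 15)
Z(l) = 1 + l² + 4*l (Z(l) = (l² + (2*2)*l) + l/l = (l² + 4*l) + 1 = 1 + l² + 4*l)
Z(k) + 199*(-65) = (1 + 15² + 4*15) + 199*(-65) = (1 + 225 + 60) - 12935 = 286 - 12935 = -12649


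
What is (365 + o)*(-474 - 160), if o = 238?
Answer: -382302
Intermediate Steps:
(365 + o)*(-474 - 160) = (365 + 238)*(-474 - 160) = 603*(-634) = -382302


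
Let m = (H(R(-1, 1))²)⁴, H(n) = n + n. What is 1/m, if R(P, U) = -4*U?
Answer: 1/16777216 ≈ 5.9605e-8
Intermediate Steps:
H(n) = 2*n
m = 16777216 (m = ((2*(-4*1))²)⁴ = ((2*(-4))²)⁴ = ((-8)²)⁴ = 64⁴ = 16777216)
1/m = 1/16777216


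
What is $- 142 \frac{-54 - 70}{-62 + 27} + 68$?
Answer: $- \frac{15228}{35} \approx -435.09$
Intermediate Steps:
$- 142 \frac{-54 - 70}{-62 + 27} + 68 = - 142 \left(- \frac{124}{-35}\right) + 68 = - 142 \left(\left(-124\right) \left(- \frac{1}{35}\right)\right) + 68 = \left(-142\right) \frac{124}{35} + 68 = - \frac{17608}{35} + 68 = - \frac{15228}{35}$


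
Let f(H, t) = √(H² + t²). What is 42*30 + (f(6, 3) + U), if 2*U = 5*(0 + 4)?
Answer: 1270 + 3*√5 ≈ 1276.7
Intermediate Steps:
U = 10 (U = (5*(0 + 4))/2 = (5*4)/2 = (½)*20 = 10)
42*30 + (f(6, 3) + U) = 42*30 + (√(6² + 3²) + 10) = 1260 + (√(36 + 9) + 10) = 1260 + (√45 + 10) = 1260 + (3*√5 + 10) = 1260 + (10 + 3*√5) = 1270 + 3*√5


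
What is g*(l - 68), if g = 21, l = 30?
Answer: -798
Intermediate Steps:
g*(l - 68) = 21*(30 - 68) = 21*(-38) = -798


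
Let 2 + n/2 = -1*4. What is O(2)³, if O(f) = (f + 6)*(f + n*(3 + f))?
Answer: -99897344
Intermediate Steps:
n = -12 (n = -4 + 2*(-1*4) = -4 + 2*(-4) = -4 - 8 = -12)
O(f) = (-36 - 11*f)*(6 + f) (O(f) = (f + 6)*(f - 12*(3 + f)) = (6 + f)*(f + (-36 - 12*f)) = (6 + f)*(-36 - 11*f) = (-36 - 11*f)*(6 + f))
O(2)³ = (-216 - 102*2 - 11*2²)³ = (-216 - 204 - 11*4)³ = (-216 - 204 - 44)³ = (-464)³ = -99897344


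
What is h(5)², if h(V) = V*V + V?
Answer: 900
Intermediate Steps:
h(V) = V + V² (h(V) = V² + V = V + V²)
h(5)² = (5*(1 + 5))² = (5*6)² = 30² = 900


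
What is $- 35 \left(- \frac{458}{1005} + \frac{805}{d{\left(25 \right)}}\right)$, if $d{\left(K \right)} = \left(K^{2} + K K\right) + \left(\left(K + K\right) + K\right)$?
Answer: $- \frac{56609}{10653} \approx -5.3139$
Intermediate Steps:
$d{\left(K \right)} = 2 K^{2} + 3 K$ ($d{\left(K \right)} = \left(K^{2} + K^{2}\right) + \left(2 K + K\right) = 2 K^{2} + 3 K$)
$- 35 \left(- \frac{458}{1005} + \frac{805}{d{\left(25 \right)}}\right) = - 35 \left(- \frac{458}{1005} + \frac{805}{25 \left(3 + 2 \cdot 25\right)}\right) = - 35 \left(\left(-458\right) \frac{1}{1005} + \frac{805}{25 \left(3 + 50\right)}\right) = - 35 \left(- \frac{458}{1005} + \frac{805}{25 \cdot 53}\right) = - 35 \left(- \frac{458}{1005} + \frac{805}{1325}\right) = - 35 \left(- \frac{458}{1005} + 805 \cdot \frac{1}{1325}\right) = - 35 \left(- \frac{458}{1005} + \frac{161}{265}\right) = \left(-35\right) \frac{8087}{53265} = - \frac{56609}{10653}$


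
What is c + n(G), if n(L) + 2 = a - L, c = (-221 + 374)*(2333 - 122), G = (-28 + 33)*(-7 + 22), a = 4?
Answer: 338210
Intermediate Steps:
G = 75 (G = 5*15 = 75)
c = 338283 (c = 153*2211 = 338283)
n(L) = 2 - L (n(L) = -2 + (4 - L) = 2 - L)
c + n(G) = 338283 + (2 - 1*75) = 338283 + (2 - 75) = 338283 - 73 = 338210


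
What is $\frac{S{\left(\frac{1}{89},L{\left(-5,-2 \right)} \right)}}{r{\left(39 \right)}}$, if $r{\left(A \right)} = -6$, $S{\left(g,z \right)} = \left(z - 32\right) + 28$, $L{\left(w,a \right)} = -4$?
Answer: $\frac{4}{3} \approx 1.3333$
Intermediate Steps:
$S{\left(g,z \right)} = -4 + z$ ($S{\left(g,z \right)} = \left(-32 + z\right) + 28 = -4 + z$)
$\frac{S{\left(\frac{1}{89},L{\left(-5,-2 \right)} \right)}}{r{\left(39 \right)}} = \frac{-4 - 4}{-6} = \left(-8\right) \left(- \frac{1}{6}\right) = \frac{4}{3}$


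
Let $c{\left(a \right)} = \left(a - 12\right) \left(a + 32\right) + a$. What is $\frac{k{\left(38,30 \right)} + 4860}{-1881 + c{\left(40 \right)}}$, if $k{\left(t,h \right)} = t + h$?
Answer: $\frac{704}{25} \approx 28.16$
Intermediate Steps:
$k{\left(t,h \right)} = h + t$
$c{\left(a \right)} = a + \left(-12 + a\right) \left(32 + a\right)$ ($c{\left(a \right)} = \left(-12 + a\right) \left(32 + a\right) + a = a + \left(-12 + a\right) \left(32 + a\right)$)
$\frac{k{\left(38,30 \right)} + 4860}{-1881 + c{\left(40 \right)}} = \frac{\left(30 + 38\right) + 4860}{-1881 + \left(-384 + 40^{2} + 21 \cdot 40\right)} = \frac{68 + 4860}{-1881 + \left(-384 + 1600 + 840\right)} = \frac{4928}{-1881 + 2056} = \frac{4928}{175} = 4928 \cdot \frac{1}{175} = \frac{704}{25}$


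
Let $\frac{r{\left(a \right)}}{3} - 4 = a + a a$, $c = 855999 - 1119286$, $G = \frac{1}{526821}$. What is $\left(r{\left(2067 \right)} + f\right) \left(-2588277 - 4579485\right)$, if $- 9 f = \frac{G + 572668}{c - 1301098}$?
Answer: $- \frac{75753546811110570470920922}{824150870085} \approx -9.1917 \cdot 10^{13}$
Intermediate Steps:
$G = \frac{1}{526821} \approx 1.8982 \cdot 10^{-6}$
$c = -263287$
$r{\left(a \right)} = 12 + 3 a + 3 a^{2}$ ($r{\left(a \right)} = 12 + 3 \left(a + a a\right) = 12 + 3 \left(a + a^{2}\right) = 12 + \left(3 a + 3 a^{2}\right) = 12 + 3 a + 3 a^{2}$)
$f = \frac{301693528429}{7417357830765}$ ($f = - \frac{\left(\frac{1}{526821} + 572668\right) \frac{1}{-263287 - 1301098}}{9} = - \frac{\frac{301693528429}{526821} \frac{1}{-1564385}}{9} = - \frac{\frac{301693528429}{526821} \left(- \frac{1}{1564385}\right)}{9} = \left(- \frac{1}{9}\right) \left(- \frac{301693528429}{824150870085}\right) = \frac{301693528429}{7417357830765} \approx 0.040674$)
$\left(r{\left(2067 \right)} + f\right) \left(-2588277 - 4579485\right) = \left(\left(12 + 3 \cdot 2067 + 3 \cdot 2067^{2}\right) + \frac{301693528429}{7417357830765}\right) \left(-2588277 - 4579485\right) = \left(\left(12 + 6201 + 3 \cdot 4272489\right) + \frac{301693528429}{7417357830765}\right) \left(-7167762\right) = \left(\left(12 + 6201 + 12817467\right) + \frac{301693528429}{7417357830765}\right) \left(-7167762\right) = \left(12823680 + \frac{301693528429}{7417357830765}\right) \left(-7167762\right) = \frac{95117823568918043629}{7417357830765} \left(-7167762\right) = - \frac{75753546811110570470920922}{824150870085}$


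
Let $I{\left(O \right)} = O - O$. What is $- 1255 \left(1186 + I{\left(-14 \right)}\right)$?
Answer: $-1488430$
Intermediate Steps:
$I{\left(O \right)} = 0$
$- 1255 \left(1186 + I{\left(-14 \right)}\right) = - 1255 \left(1186 + 0\right) = \left(-1255\right) 1186 = -1488430$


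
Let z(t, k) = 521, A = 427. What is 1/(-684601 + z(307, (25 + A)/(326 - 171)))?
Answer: -1/684080 ≈ -1.4618e-6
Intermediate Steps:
1/(-684601 + z(307, (25 + A)/(326 - 171))) = 1/(-684601 + 521) = 1/(-684080) = -1/684080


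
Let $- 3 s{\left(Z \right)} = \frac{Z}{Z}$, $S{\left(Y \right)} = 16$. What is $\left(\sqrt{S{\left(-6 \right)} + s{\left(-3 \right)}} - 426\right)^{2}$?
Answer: $\frac{\left(1278 - \sqrt{141}\right)^{2}}{9} \approx 1.7812 \cdot 10^{5}$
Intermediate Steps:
$s{\left(Z \right)} = - \frac{1}{3}$ ($s{\left(Z \right)} = - \frac{Z \frac{1}{Z}}{3} = \left(- \frac{1}{3}\right) 1 = - \frac{1}{3}$)
$\left(\sqrt{S{\left(-6 \right)} + s{\left(-3 \right)}} - 426\right)^{2} = \left(\sqrt{16 - \frac{1}{3}} - 426\right)^{2} = \left(\sqrt{\frac{47}{3}} - 426\right)^{2} = \left(\frac{\sqrt{141}}{3} - 426\right)^{2} = \left(-426 + \frac{\sqrt{141}}{3}\right)^{2}$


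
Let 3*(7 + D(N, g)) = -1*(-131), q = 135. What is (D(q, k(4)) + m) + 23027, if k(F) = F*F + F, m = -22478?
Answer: 1757/3 ≈ 585.67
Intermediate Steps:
k(F) = F + F**2 (k(F) = F**2 + F = F + F**2)
D(N, g) = 110/3 (D(N, g) = -7 + (-1*(-131))/3 = -7 + (1/3)*131 = -7 + 131/3 = 110/3)
(D(q, k(4)) + m) + 23027 = (110/3 - 22478) + 23027 = -67324/3 + 23027 = 1757/3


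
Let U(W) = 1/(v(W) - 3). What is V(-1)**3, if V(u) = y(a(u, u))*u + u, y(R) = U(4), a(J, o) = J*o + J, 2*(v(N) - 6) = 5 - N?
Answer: -729/343 ≈ -2.1254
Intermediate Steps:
v(N) = 17/2 - N/2 (v(N) = 6 + (5 - N)/2 = 6 + (5/2 - N/2) = 17/2 - N/2)
a(J, o) = J + J*o
U(W) = 1/(11/2 - W/2) (U(W) = 1/((17/2 - W/2) - 3) = 1/(11/2 - W/2))
y(R) = 2/7 (y(R) = -2/(-11 + 4) = -2/(-7) = -2*(-1/7) = 2/7)
V(u) = 9*u/7 (V(u) = 2*u/7 + u = 9*u/7)
V(-1)**3 = ((9/7)*(-1))**3 = (-9/7)**3 = -729/343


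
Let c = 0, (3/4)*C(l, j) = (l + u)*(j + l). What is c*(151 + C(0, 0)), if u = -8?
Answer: 0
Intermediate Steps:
C(l, j) = 4*(-8 + l)*(j + l)/3 (C(l, j) = 4*((l - 8)*(j + l))/3 = 4*((-8 + l)*(j + l))/3 = 4*(-8 + l)*(j + l)/3)
c*(151 + C(0, 0)) = 0*(151 + (-32/3*0 - 32/3*0 + (4/3)*0² + (4/3)*0*0)) = 0*(151 + (0 + 0 + (4/3)*0 + 0)) = 0*(151 + (0 + 0 + 0 + 0)) = 0*(151 + 0) = 0*151 = 0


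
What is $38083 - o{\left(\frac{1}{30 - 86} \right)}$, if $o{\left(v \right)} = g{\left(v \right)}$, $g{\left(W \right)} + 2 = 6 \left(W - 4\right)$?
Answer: $\frac{1067055}{28} \approx 38109.0$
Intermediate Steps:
$g{\left(W \right)} = -26 + 6 W$ ($g{\left(W \right)} = -2 + 6 \left(W - 4\right) = -2 + 6 \left(-4 + W\right) = -2 + \left(-24 + 6 W\right) = -26 + 6 W$)
$o{\left(v \right)} = -26 + 6 v$
$38083 - o{\left(\frac{1}{30 - 86} \right)} = 38083 - \left(-26 + \frac{6}{30 - 86}\right) = 38083 - \left(-26 + \frac{6}{-56}\right) = 38083 - \left(-26 + 6 \left(- \frac{1}{56}\right)\right) = 38083 - \left(-26 - \frac{3}{28}\right) = 38083 - - \frac{731}{28} = 38083 + \frac{731}{28} = \frac{1067055}{28}$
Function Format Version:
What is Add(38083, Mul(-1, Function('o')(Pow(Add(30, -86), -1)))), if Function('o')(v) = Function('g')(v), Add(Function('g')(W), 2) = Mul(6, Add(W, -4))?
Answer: Rational(1067055, 28) ≈ 38109.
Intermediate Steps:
Function('g')(W) = Add(-26, Mul(6, W)) (Function('g')(W) = Add(-2, Mul(6, Add(W, -4))) = Add(-2, Mul(6, Add(-4, W))) = Add(-2, Add(-24, Mul(6, W))) = Add(-26, Mul(6, W)))
Function('o')(v) = Add(-26, Mul(6, v))
Add(38083, Mul(-1, Function('o')(Pow(Add(30, -86), -1)))) = Add(38083, Mul(-1, Add(-26, Mul(6, Pow(Add(30, -86), -1))))) = Add(38083, Mul(-1, Add(-26, Mul(6, Pow(-56, -1))))) = Add(38083, Mul(-1, Add(-26, Mul(6, Rational(-1, 56))))) = Add(38083, Mul(-1, Add(-26, Rational(-3, 28)))) = Add(38083, Mul(-1, Rational(-731, 28))) = Add(38083, Rational(731, 28)) = Rational(1067055, 28)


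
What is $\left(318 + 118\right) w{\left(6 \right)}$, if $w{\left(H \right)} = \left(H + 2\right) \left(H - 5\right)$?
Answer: $3488$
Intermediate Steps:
$w{\left(H \right)} = \left(-5 + H\right) \left(2 + H\right)$ ($w{\left(H \right)} = \left(2 + H\right) \left(-5 + H\right) = \left(-5 + H\right) \left(2 + H\right)$)
$\left(318 + 118\right) w{\left(6 \right)} = \left(318 + 118\right) \left(-10 + 6^{2} - 18\right) = 436 \left(-10 + 36 - 18\right) = 436 \cdot 8 = 3488$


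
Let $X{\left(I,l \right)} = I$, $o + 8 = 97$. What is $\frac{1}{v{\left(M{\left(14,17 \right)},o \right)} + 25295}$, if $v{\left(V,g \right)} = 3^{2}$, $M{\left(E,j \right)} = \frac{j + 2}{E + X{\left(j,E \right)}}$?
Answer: $\frac{1}{25304} \approx 3.9519 \cdot 10^{-5}$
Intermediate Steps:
$o = 89$ ($o = -8 + 97 = 89$)
$M{\left(E,j \right)} = \frac{2 + j}{E + j}$ ($M{\left(E,j \right)} = \frac{j + 2}{E + j} = \frac{2 + j}{E + j}$)
$v{\left(V,g \right)} = 9$
$\frac{1}{v{\left(M{\left(14,17 \right)},o \right)} + 25295} = \frac{1}{9 + 25295} = \frac{1}{25304}$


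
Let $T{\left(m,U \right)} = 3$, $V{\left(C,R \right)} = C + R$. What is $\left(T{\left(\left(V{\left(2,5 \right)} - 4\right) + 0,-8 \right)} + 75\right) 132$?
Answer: $10296$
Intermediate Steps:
$\left(T{\left(\left(V{\left(2,5 \right)} - 4\right) + 0,-8 \right)} + 75\right) 132 = \left(3 + 75\right) 132 = 78 \cdot 132 = 10296$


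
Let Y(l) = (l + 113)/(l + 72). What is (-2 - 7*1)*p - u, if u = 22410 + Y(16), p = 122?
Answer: -2068833/88 ≈ -23509.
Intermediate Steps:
Y(l) = (113 + l)/(72 + l)
u = 1972209/88 (u = 22410 + (113 + 16)/(72 + 16) = 22410 + 129/88 = 1972209/88 ≈ 22411.)
(-2 - 7*1)*p - u = (-2 - 7*1)*122 - 1*1972209/88 = (-2 - 7)*122 - 1972209/88 = -9*122 - 1972209/88 = -1098 - 1972209/88 = -2068833/88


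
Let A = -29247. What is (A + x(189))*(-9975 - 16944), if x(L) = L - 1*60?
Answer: 783827442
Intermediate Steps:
x(L) = -60 + L (x(L) = L - 60 = -60 + L)
(A + x(189))*(-9975 - 16944) = (-29247 + (-60 + 189))*(-9975 - 16944) = (-29247 + 129)*(-26919) = -29118*(-26919) = 783827442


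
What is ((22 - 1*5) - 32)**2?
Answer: 225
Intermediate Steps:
((22 - 1*5) - 32)**2 = ((22 - 5) - 32)**2 = (17 - 32)**2 = (-15)**2 = 225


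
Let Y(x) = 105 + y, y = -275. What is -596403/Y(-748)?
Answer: 596403/170 ≈ 3508.3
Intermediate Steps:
Y(x) = -170 (Y(x) = 105 - 275 = -170)
-596403/Y(-748) = -596403/(-170) = -596403*(-1/170) = 596403/170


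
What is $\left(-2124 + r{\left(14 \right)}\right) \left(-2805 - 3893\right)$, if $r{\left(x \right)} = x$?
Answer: $14132780$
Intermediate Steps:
$\left(-2124 + r{\left(14 \right)}\right) \left(-2805 - 3893\right) = \left(-2124 + 14\right) \left(-2805 - 3893\right) = \left(-2110\right) \left(-6698\right) = 14132780$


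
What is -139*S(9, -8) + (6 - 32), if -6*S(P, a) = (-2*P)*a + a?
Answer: 9374/3 ≈ 3124.7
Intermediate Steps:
S(P, a) = -a/6 + P*a/3 (S(P, a) = -((-2*P)*a + a)/6 = -(-2*P*a + a)/6 = -(a - 2*P*a)/6 = -a/6 + P*a/3)
-139*S(9, -8) + (6 - 32) = -139*(-8)*(-1 + 2*9)/6 + (6 - 32) = -139*(-8)*(-1 + 18)/6 - 26 = -139*(-8)*17/6 - 26 = -139*(-68/3) - 26 = 9452/3 - 26 = 9374/3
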